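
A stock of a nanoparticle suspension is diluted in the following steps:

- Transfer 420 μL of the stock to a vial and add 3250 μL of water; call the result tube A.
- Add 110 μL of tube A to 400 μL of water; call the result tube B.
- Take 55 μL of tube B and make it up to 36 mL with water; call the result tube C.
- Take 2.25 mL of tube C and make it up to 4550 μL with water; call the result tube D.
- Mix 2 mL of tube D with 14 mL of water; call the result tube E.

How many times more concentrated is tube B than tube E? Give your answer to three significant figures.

1.06 × 10^4

Step 1: 420 μL + 3250 μL = 3670 μL total → factor 3670/420 = 8.7381
Step 2: 110 μL + 400 μL = 510 μL total → factor 510/110 = 4.6364
Step 3: 55 μL brought to 36 mL → factor 36000/55 = 654.55
Step 4: 2.25 mL brought to 4550 μL → factor 4.55/2.25 = 2.0222
Step 5: 2 mL + 14 mL = 16 mL total → factor 16/2 = 8
Dilution factor to tube B = 40.513; to tube E = 4.29 × 10^5
[tube B]/[tube E] = (factor to tube E)/(factor to tube B) = 4.29 × 10^5/40.513 = 1.06 × 10^4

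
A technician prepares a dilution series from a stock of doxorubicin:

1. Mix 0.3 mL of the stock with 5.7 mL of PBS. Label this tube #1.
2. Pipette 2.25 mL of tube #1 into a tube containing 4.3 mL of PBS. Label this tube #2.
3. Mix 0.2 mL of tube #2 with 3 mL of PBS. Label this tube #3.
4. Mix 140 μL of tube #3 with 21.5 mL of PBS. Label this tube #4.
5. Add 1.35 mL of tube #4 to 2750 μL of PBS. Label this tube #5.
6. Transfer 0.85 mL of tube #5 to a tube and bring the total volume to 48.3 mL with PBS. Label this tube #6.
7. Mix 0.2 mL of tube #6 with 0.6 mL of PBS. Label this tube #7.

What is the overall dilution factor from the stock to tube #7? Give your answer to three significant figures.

9.94 × 10^7

Step 1: 0.3 mL + 5.7 mL = 6 mL total → factor 6/0.3 = 20
Step 2: 2.25 mL + 4.3 mL = 6.55 mL total → factor 6.55/2.25 = 2.9111
Step 3: 0.2 mL + 3 mL = 3.2 mL total → factor 3.2/0.2 = 16
Step 4: 140 μL + 21.5 mL = 21640 μL total → factor 21640/140 = 154.57
Step 5: 1.35 mL + 2750 μL = 4.1 mL total → factor 4.1/1.35 = 3.037
Step 6: 0.85 mL brought to 48.3 mL → factor 48.3/0.85 = 56.824
Step 7: 0.2 mL + 0.6 mL = 0.8 mL total → factor 0.8/0.2 = 4
Overall dilution factor = 20 × 2.9111 × 16 × 154.57 × 3.037 × 56.824 × 4 = 9.9398 × 10^7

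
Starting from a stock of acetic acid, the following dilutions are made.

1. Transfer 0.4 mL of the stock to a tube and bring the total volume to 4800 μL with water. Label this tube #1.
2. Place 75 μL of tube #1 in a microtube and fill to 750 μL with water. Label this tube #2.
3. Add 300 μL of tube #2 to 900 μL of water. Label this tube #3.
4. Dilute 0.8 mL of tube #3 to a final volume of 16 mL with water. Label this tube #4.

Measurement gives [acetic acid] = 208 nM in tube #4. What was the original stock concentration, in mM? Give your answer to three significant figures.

Step 1: 0.4 mL brought to 4800 μL → factor 4.8/0.4 = 12
Step 2: 75 μL brought to 750 μL → factor 750/75 = 10
Step 3: 300 μL + 900 μL = 1200 μL total → factor 1200/300 = 4
Step 4: 0.8 mL brought to 16 mL → factor 16/0.8 = 20
Overall dilution factor = 12 × 10 × 4 × 20 = 9600
Stock = 208 nM × 9600 = 1.997 × 10^6 nM = 2.00 mM

2.00 mM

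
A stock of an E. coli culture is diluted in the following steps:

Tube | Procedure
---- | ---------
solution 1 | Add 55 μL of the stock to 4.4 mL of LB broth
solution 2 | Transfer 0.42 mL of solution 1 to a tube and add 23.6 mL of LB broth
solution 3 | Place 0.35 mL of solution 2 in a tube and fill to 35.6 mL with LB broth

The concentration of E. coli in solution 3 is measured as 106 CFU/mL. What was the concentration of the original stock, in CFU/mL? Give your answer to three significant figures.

Step 1: 55 μL + 4.4 mL = 4455 μL total → factor 4455/55 = 81
Step 2: 0.42 mL + 23.6 mL = 24.02 mL total → factor 24.02/0.42 = 57.19
Step 3: 0.35 mL brought to 35.6 mL → factor 35.6/0.35 = 101.71
Overall dilution factor = 81 × 57.19 × 101.71 = 4.7118 × 10^5
Stock = 106 CFU/mL × 4.7118 × 10^5 = 4.99 × 10^7 CFU/mL

4.99 × 10^7 CFU/mL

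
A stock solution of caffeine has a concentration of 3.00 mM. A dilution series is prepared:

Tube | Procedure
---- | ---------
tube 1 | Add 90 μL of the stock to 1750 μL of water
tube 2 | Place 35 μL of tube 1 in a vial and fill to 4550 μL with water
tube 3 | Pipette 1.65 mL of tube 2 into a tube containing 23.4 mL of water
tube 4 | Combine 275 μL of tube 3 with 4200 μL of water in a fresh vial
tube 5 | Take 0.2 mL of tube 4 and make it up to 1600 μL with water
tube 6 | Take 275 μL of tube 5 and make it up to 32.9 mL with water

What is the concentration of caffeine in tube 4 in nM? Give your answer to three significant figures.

4.57 nM

Step 1: 90 μL + 1750 μL = 1840 μL total → factor 1840/90 = 20.444
Step 2: 35 μL brought to 4550 μL → factor 4550/35 = 130
Step 3: 1.65 mL + 23.4 mL = 25.05 mL total → factor 25.05/1.65 = 15.182
Step 4: 275 μL + 4200 μL = 4475 μL total → factor 4475/275 = 16.273
Dilution factor through tube 4 = 20.444 × 130 × 15.182 × 16.273 = 6.566 × 10^5
[tube 4] = 3.00 mM / 6.566 × 10^5 = 4.569 × 10^-6 mM = 4.57 nM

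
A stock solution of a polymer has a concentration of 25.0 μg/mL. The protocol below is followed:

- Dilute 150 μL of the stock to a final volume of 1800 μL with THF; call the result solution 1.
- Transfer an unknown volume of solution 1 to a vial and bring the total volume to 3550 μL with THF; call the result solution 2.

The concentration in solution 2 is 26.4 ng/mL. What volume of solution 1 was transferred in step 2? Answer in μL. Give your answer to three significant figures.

45.0 μL

Step 1: 150 μL brought to 1800 μL → factor 1800/150 = 12
Step 2: v brought to 3550 μL → factor = 3550 μL/v
Product of known-step factors = 12
Overall factor = 25.0 μg/mL / (26.4 ng/mL) = 946.97
Step-2 factor = 946.97 / 12 = 78.914
v = 3550 μL / 78.914 = 45.0 μL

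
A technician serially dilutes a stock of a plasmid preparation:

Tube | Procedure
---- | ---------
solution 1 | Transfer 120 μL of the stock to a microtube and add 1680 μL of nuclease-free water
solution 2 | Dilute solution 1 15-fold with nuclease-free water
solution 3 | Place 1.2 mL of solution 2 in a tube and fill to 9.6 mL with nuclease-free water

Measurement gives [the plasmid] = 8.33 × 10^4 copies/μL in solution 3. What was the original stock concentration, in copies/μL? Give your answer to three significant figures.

1.50 × 10^8 copies/μL

Step 1: 120 μL + 1680 μL = 1800 μL total → factor 1800/120 = 15
Step 2: 15-fold → factor 15
Step 3: 1.2 mL brought to 9.6 mL → factor 9.6/1.2 = 8
Overall dilution factor = 15 × 15 × 8 = 1800
Stock = 8.33 × 10^4 copies/μL × 1800 = 1.50 × 10^8 copies/μL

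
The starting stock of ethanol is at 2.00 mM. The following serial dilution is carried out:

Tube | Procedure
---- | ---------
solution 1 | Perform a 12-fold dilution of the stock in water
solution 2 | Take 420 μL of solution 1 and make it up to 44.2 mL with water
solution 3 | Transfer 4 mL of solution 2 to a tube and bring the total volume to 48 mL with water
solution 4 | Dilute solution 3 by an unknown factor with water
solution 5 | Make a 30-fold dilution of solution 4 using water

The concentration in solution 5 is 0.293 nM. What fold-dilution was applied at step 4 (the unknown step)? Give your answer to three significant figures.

Step 1: 12-fold → factor 12
Step 2: 420 μL brought to 44.2 mL → factor 44200/420 = 105.24
Step 3: 4 mL brought to 48 mL → factor 48/4 = 12
Step 4: unknown factor x
Step 5: 30-fold → factor 30
Product of known-step factors = 4.5463 × 10^5
Overall factor = 2.00 mM / (0.293 nM) = 6.8259 × 10^6
x = 6.8259 × 10^6 / 4.5463 × 10^5 = 15.0

15.0-fold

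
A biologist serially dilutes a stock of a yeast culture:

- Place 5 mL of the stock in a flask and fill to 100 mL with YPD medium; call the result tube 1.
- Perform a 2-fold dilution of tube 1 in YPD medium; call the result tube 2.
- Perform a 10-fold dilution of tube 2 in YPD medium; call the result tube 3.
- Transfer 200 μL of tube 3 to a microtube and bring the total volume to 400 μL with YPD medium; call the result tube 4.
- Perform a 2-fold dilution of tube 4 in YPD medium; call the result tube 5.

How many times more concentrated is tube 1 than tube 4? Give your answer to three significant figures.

Step 1: 5 mL brought to 100 mL → factor 100/5 = 20
Step 2: 2-fold → factor 2
Step 3: 10-fold → factor 10
Step 4: 200 μL brought to 400 μL → factor 400/200 = 2
Dilution factor to tube 1 = 20; to tube 4 = 800
[tube 1]/[tube 4] = (factor to tube 4)/(factor to tube 1) = 800/20 = 40.0

40.0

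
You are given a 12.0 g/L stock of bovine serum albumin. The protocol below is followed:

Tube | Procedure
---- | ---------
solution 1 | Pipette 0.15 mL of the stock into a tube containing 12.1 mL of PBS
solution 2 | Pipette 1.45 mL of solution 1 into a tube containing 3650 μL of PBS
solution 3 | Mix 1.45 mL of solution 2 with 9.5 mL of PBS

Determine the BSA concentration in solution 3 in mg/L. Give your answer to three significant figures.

5.53 mg/L

Step 1: 0.15 mL + 12.1 mL = 12.25 mL total → factor 12.25/0.15 = 81.667
Step 2: 1.45 mL + 3650 μL = 5.1 mL total → factor 5.1/1.45 = 3.5172
Step 3: 1.45 mL + 9.5 mL = 10.95 mL total → factor 10.95/1.45 = 7.5517
Overall dilution factor = 81.667 × 3.5172 × 7.5517 = 2169.2
Final = 12.0 g/L / 2169.2 = 0.005532 g/L = 5.53 mg/L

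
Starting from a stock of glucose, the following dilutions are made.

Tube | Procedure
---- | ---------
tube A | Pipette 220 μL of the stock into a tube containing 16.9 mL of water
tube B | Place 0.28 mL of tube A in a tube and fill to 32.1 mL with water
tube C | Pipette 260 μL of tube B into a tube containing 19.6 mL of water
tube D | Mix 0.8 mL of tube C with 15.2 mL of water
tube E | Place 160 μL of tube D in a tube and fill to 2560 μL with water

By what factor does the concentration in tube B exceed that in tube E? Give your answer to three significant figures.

2.44 × 10^4

Step 1: 220 μL + 16.9 mL = 17120 μL total → factor 17120/220 = 77.818
Step 2: 0.28 mL brought to 32.1 mL → factor 32.1/0.28 = 114.64
Step 3: 260 μL + 19.6 mL = 19860 μL total → factor 19860/260 = 76.385
Step 4: 0.8 mL + 15.2 mL = 16 mL total → factor 16/0.8 = 20
Step 5: 160 μL brought to 2560 μL → factor 2560/160 = 16
Dilution factor to tube B = 8921.3; to tube E = 2.1806 × 10^8
[tube B]/[tube E] = (factor to tube E)/(factor to tube B) = 2.1806 × 10^8/8921.3 = 2.44 × 10^4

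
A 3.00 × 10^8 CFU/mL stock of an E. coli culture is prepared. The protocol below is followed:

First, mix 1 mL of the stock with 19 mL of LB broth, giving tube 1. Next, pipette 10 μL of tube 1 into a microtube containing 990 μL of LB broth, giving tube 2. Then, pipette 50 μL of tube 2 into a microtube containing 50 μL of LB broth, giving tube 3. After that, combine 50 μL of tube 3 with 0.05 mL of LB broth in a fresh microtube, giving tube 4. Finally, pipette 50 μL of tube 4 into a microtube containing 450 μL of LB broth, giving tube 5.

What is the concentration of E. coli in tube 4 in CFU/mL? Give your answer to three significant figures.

3.75 × 10^4 CFU/mL

Step 1: 1 mL + 19 mL = 20 mL total → factor 20/1 = 20
Step 2: 10 μL + 990 μL = 1000 μL total → factor 1000/10 = 100
Step 3: 50 μL + 50 μL = 100 μL total → factor 100/50 = 2
Step 4: 50 μL + 0.05 mL = 100 μL total → factor 100/50 = 2
Dilution factor through tube 4 = 20 × 100 × 2 × 2 = 8000
[tube 4] = 3.00 × 10^8 CFU/mL / 8000 = 3.75 × 10^4 CFU/mL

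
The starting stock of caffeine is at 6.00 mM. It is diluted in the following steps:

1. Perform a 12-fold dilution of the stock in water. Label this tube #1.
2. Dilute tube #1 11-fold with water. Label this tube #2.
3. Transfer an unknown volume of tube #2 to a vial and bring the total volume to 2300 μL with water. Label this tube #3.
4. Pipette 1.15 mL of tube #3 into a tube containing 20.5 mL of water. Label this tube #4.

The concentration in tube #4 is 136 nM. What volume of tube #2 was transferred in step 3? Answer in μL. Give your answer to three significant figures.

Step 1: 12-fold → factor 12
Step 2: 11-fold → factor 11
Step 3: v brought to 2300 μL → factor = 2300 μL/v
Step 4: 1.15 mL + 20.5 mL = 21.65 mL total → factor 21.65/1.15 = 18.826
Product of known-step factors = 2485
Overall factor = 6.00 mM / (136 nM) = 44118
Step-3 factor = 44118 / 2485 = 17.753
v = 2300 μL / 17.753 = 130 μL

130 μL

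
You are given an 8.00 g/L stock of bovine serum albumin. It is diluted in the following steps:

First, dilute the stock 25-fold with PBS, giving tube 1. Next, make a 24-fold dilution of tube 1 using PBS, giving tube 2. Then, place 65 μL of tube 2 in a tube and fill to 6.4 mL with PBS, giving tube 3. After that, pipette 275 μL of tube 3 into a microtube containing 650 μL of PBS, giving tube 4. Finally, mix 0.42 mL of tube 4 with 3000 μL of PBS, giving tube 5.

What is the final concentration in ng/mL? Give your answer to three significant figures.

Step 1: 25-fold → factor 25
Step 2: 24-fold → factor 24
Step 3: 65 μL brought to 6.4 mL → factor 6400/65 = 98.462
Step 4: 275 μL + 650 μL = 925 μL total → factor 925/275 = 3.3636
Step 5: 0.42 mL + 3000 μL = 3.42 mL total → factor 3.42/0.42 = 8.1429
Overall dilution factor = 25 × 24 × 98.462 × 3.3636 × 8.1429 = 1.6181 × 10^6
Final = 8.00 g/L / 1.6181 × 10^6 = 4.944 × 10^-6 g/L = 4.94 ng/mL

4.94 ng/mL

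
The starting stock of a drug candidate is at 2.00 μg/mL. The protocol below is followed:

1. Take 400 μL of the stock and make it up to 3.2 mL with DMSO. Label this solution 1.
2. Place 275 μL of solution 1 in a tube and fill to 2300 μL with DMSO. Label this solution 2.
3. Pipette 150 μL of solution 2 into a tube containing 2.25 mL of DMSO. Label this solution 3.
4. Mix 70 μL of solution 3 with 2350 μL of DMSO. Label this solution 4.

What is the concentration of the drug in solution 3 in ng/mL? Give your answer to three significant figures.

1.87 ng/mL

Step 1: 400 μL brought to 3.2 mL → factor 3200/400 = 8
Step 2: 275 μL brought to 2300 μL → factor 2300/275 = 8.3636
Step 3: 150 μL + 2.25 mL = 2400 μL total → factor 2400/150 = 16
Dilution factor through solution 3 = 8 × 8.3636 × 16 = 1070.5
[solution 3] = 2.00 μg/mL / 1070.5 = 0.001868 μg/mL = 1.87 ng/mL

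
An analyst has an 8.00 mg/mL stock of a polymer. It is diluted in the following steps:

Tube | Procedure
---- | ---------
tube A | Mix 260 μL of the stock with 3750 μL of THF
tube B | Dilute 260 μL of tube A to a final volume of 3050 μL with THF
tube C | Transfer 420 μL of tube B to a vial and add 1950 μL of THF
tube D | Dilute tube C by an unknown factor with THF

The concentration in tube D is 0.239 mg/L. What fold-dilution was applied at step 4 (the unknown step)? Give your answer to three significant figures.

Step 1: 260 μL + 3750 μL = 4010 μL total → factor 4010/260 = 15.423
Step 2: 260 μL brought to 3050 μL → factor 3050/260 = 11.731
Step 3: 420 μL + 1950 μL = 2370 μL total → factor 2370/420 = 5.6429
Step 4: unknown factor x
Product of known-step factors = 1020.9
Overall factor = 8.00 mg/mL / (0.239 mg/L) = 33473
x = 33473 / 1020.9 = 32.8

32.8-fold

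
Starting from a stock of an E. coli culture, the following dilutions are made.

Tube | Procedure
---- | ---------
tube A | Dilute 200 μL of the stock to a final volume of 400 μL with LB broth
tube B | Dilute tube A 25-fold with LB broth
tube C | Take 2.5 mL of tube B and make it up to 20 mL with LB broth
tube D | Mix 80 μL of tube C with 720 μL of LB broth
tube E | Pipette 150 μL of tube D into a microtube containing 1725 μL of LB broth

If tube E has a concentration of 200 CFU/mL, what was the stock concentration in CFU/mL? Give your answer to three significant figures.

Step 1: 200 μL brought to 400 μL → factor 400/200 = 2
Step 2: 25-fold → factor 25
Step 3: 2.5 mL brought to 20 mL → factor 20/2.5 = 8
Step 4: 80 μL + 720 μL = 800 μL total → factor 800/80 = 10
Step 5: 150 μL + 1725 μL = 1875 μL total → factor 1875/150 = 12.5
Overall dilution factor = 2 × 25 × 8 × 10 × 12.5 = 50000
Stock = 200 CFU/mL × 50000 = 1.00 × 10^7 CFU/mL

1.00 × 10^7 CFU/mL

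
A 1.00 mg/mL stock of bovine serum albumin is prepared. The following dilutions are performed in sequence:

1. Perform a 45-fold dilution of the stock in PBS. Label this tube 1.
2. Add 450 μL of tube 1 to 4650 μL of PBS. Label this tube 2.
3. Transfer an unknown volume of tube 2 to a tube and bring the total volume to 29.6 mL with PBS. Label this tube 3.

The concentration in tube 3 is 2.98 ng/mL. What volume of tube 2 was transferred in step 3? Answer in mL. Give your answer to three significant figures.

0.0450 mL

Step 1: 45-fold → factor 45
Step 2: 450 μL + 4650 μL = 5100 μL total → factor 5100/450 = 11.333
Step 3: v brought to 29.6 mL → factor = 29.6 mL/v
Product of known-step factors = 510
Overall factor = 1.00 mg/mL / (2.98 ng/mL) = 3.3557 × 10^5
Step-3 factor = 3.3557 × 10^5 / 510 = 657.98
v = 29.6 mL / 657.98 = 0.0450 mL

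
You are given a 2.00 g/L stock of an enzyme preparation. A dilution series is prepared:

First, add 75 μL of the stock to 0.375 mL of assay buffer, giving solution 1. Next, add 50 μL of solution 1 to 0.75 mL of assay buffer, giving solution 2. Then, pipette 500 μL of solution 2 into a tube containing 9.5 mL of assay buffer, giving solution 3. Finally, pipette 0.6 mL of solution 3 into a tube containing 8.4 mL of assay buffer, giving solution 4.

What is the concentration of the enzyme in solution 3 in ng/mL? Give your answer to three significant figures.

Step 1: 75 μL + 0.375 mL = 450 μL total → factor 450/75 = 6
Step 2: 50 μL + 0.75 mL = 800 μL total → factor 800/50 = 16
Step 3: 500 μL + 9.5 mL = 10000 μL total → factor 10000/500 = 20
Dilution factor through solution 3 = 6 × 16 × 20 = 1920
[solution 3] = 2.00 g/L / 1920 = 0.001042 g/L = 1.04 × 10^3 ng/mL

1.04 × 10^3 ng/mL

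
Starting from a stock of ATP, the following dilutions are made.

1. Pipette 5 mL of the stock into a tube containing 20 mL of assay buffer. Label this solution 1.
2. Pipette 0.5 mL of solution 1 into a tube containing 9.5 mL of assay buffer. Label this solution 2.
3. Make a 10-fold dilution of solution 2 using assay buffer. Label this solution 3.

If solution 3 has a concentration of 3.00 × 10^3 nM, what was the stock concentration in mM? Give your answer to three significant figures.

Step 1: 5 mL + 20 mL = 25 mL total → factor 25/5 = 5
Step 2: 0.5 mL + 9.5 mL = 10 mL total → factor 10/0.5 = 20
Step 3: 10-fold → factor 10
Overall dilution factor = 5 × 20 × 10 = 1000
Stock = 3.00 × 10^3 nM × 1000 = 3.000 × 10^6 nM = 3.00 mM

3.00 mM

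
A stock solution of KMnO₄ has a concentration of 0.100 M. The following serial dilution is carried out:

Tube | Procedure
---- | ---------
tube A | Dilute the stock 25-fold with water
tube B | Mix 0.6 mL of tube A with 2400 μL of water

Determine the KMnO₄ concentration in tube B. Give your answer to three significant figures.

Step 1: 25-fold → factor 25
Step 2: 0.6 mL + 2400 μL = 3 mL total → factor 3/0.6 = 5
Overall dilution factor = 25 × 5 = 125
Final = 0.100 M / 125 = 0.000800 M

0.000800 M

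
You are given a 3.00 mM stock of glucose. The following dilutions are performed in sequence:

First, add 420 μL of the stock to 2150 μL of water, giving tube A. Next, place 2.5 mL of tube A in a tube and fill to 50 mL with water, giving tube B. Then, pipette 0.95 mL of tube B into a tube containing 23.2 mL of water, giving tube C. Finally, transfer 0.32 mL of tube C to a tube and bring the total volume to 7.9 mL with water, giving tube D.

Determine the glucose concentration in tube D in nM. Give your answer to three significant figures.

39.1 nM

Step 1: 420 μL + 2150 μL = 2570 μL total → factor 2570/420 = 6.119
Step 2: 2.5 mL brought to 50 mL → factor 50/2.5 = 20
Step 3: 0.95 mL + 23.2 mL = 24.15 mL total → factor 24.15/0.95 = 25.421
Step 4: 0.32 mL brought to 7.9 mL → factor 7.9/0.32 = 24.688
Overall dilution factor = 6.119 × 20 × 25.421 × 24.688 = 76804
Final = 3.00 mM / 76804 = 3.906 × 10^-5 mM = 39.1 nM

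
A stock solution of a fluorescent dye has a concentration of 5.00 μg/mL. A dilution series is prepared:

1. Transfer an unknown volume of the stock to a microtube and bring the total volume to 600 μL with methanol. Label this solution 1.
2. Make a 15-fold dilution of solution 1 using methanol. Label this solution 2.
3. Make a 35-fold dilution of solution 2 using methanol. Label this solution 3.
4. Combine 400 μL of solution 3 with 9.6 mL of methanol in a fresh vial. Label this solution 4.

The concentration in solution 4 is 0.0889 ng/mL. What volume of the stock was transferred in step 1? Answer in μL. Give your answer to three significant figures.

Step 1: v brought to 600 μL → factor = 600 μL/v
Step 2: 15-fold → factor 15
Step 3: 35-fold → factor 35
Step 4: 400 μL + 9.6 mL = 10000 μL total → factor 10000/400 = 25
Product of known-step factors = 13125
Overall factor = 5.00 μg/mL / (0.0889 ng/mL) = 56243
Step-1 factor = 56243 / 13125 = 4.2852
v = 600 μL / 4.2852 = 140 μL

140 μL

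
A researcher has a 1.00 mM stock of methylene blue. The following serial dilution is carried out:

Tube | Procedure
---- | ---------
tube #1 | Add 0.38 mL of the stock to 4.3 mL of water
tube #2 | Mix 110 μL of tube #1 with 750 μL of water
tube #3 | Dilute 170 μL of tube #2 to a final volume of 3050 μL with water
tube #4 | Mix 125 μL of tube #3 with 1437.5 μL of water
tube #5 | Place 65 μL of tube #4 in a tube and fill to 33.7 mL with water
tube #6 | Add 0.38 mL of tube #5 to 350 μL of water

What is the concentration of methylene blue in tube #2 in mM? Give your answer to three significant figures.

Step 1: 0.38 mL + 4.3 mL = 4.68 mL total → factor 4.68/0.38 = 12.316
Step 2: 110 μL + 750 μL = 860 μL total → factor 860/110 = 7.8182
Dilution factor through tube #2 = 12.316 × 7.8182 = 96.287
[tube #2] = 1.00 mM / 96.287 = 0.0104 mM

0.0104 mM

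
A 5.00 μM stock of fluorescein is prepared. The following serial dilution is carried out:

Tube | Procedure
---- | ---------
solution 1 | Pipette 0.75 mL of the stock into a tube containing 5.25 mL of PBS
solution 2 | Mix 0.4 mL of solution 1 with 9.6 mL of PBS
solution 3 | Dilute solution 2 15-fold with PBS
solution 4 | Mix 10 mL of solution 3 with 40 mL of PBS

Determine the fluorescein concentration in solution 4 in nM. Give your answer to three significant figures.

0.333 nM

Step 1: 0.75 mL + 5.25 mL = 6 mL total → factor 6/0.75 = 8
Step 2: 0.4 mL + 9.6 mL = 10 mL total → factor 10/0.4 = 25
Step 3: 15-fold → factor 15
Step 4: 10 mL + 40 mL = 50 mL total → factor 50/10 = 5
Overall dilution factor = 8 × 25 × 15 × 5 = 15000
Final = 5.00 μM / 15000 = 0.0003333 μM = 0.333 nM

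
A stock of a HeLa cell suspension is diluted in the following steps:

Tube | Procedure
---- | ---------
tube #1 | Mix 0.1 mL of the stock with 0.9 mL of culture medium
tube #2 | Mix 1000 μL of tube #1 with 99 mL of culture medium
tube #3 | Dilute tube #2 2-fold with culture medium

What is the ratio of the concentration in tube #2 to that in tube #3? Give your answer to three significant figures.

2.00

Step 1: 0.1 mL + 0.9 mL = 1 mL total → factor 1/0.1 = 10
Step 2: 1000 μL + 99 mL = 1 × 10^5 μL total → factor 1 × 10^5/1000 = 100
Step 3: 2-fold → factor 2
Dilution factor to tube #2 = 1000; to tube #3 = 2000
[tube #2]/[tube #3] = (factor to tube #3)/(factor to tube #2) = 2000/1000 = 2.00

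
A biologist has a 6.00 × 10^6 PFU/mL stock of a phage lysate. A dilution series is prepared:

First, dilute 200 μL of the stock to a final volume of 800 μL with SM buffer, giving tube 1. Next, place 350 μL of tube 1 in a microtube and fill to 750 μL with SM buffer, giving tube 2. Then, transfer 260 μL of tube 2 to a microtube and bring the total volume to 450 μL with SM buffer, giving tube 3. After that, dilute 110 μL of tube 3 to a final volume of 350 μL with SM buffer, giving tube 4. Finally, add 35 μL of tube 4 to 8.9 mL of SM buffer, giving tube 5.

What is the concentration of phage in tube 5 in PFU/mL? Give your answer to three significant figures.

Step 1: 200 μL brought to 800 μL → factor 800/200 = 4
Step 2: 350 μL brought to 750 μL → factor 750/350 = 2.1429
Step 3: 260 μL brought to 450 μL → factor 450/260 = 1.7308
Step 4: 110 μL brought to 350 μL → factor 350/110 = 3.1818
Step 5: 35 μL + 8.9 mL = 8935 μL total → factor 8935/35 = 255.29
Overall dilution factor = 4 × 2.1429 × 1.7308 × 3.1818 × 255.29 = 12050
Final = 6.00 × 10^6 PFU/mL / 12050 = 498 PFU/mL

498 PFU/mL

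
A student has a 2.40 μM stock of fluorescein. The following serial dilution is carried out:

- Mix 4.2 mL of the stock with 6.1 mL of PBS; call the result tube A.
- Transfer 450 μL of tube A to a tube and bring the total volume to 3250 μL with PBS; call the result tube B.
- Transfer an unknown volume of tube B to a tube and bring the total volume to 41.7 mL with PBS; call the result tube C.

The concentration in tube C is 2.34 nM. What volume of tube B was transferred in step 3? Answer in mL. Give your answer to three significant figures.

0.720 mL

Step 1: 4.2 mL + 6.1 mL = 10.3 mL total → factor 10.3/4.2 = 2.4524
Step 2: 450 μL brought to 3250 μL → factor 3250/450 = 7.2222
Step 3: v brought to 41.7 mL → factor = 41.7 mL/v
Product of known-step factors = 17.712
Overall factor = 2.40 μM / (2.34 nM) = 1025.6
Step-3 factor = 1025.6 / 17.712 = 57.908
v = 41.7 mL / 57.908 = 0.720 mL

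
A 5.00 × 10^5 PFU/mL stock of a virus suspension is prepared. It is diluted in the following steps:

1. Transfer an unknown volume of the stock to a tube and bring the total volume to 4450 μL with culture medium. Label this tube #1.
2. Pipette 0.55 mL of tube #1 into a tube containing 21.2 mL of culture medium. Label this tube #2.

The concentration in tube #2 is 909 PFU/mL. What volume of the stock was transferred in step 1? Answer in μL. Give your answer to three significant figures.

Step 1: v brought to 4450 μL → factor = 4450 μL/v
Step 2: 0.55 mL + 21.2 mL = 21.75 mL total → factor 21.75/0.55 = 39.545
Product of known-step factors = 39.545
Overall factor = 5.00 × 10^5 PFU/mL / (909 PFU/mL) = 550.06
Step-1 factor = 550.06 / 39.545 = 13.909
v = 4450 μL / 13.909 = 320 μL

320 μL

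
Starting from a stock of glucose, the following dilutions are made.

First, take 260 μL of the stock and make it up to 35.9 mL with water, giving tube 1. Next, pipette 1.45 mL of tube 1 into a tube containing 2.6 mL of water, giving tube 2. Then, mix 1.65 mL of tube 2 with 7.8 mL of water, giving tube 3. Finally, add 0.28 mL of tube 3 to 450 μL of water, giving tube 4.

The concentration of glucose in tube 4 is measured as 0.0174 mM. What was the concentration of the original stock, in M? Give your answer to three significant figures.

Step 1: 260 μL brought to 35.9 mL → factor 35900/260 = 138.08
Step 2: 1.45 mL + 2.6 mL = 4.05 mL total → factor 4.05/1.45 = 2.7931
Step 3: 1.65 mL + 7.8 mL = 9.45 mL total → factor 9.45/1.65 = 5.7273
Step 4: 0.28 mL + 450 μL = 0.73 mL total → factor 0.73/0.28 = 2.6071
Overall dilution factor = 138.08 × 2.7931 × 5.7273 × 2.6071 = 5758.7
Stock = 0.0174 mM × 5758.7 = 100.2 mM = 0.100 M

0.100 M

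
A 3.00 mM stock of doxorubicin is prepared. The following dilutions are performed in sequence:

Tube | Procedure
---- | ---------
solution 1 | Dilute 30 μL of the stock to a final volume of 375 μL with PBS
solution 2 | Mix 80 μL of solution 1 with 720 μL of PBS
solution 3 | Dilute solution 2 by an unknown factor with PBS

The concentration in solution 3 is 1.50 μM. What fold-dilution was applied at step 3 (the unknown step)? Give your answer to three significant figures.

16.0-fold

Step 1: 30 μL brought to 375 μL → factor 375/30 = 12.5
Step 2: 80 μL + 720 μL = 800 μL total → factor 800/80 = 10
Step 3: unknown factor x
Product of known-step factors = 125
Overall factor = 3.00 mM / (1.50 μM) = 2000
x = 2000 / 125 = 16.0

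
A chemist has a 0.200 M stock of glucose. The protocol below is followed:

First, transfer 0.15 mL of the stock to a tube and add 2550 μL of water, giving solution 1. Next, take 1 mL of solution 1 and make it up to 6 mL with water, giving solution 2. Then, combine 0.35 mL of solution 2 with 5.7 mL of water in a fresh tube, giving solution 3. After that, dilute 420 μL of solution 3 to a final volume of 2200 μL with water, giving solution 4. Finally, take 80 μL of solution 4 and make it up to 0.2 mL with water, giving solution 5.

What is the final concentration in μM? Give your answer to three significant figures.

8.18 μM

Step 1: 0.15 mL + 2550 μL = 2.7 mL total → factor 2.7/0.15 = 18
Step 2: 1 mL brought to 6 mL → factor 6/1 = 6
Step 3: 0.35 mL + 5.7 mL = 6.05 mL total → factor 6.05/0.35 = 17.286
Step 4: 420 μL brought to 2200 μL → factor 2200/420 = 5.2381
Step 5: 80 μL brought to 0.2 mL → factor 200/80 = 2.5
Overall dilution factor = 18 × 6 × 17.286 × 5.2381 × 2.5 = 24447
Final = 0.200 M / 24447 = 8.181 × 10^-6 M = 8.18 μM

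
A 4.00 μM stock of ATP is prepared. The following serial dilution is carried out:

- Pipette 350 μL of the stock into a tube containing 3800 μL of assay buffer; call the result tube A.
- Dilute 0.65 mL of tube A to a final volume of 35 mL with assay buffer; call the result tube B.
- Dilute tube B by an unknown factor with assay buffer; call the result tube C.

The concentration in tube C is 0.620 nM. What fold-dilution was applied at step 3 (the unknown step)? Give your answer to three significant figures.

10.1-fold

Step 1: 350 μL + 3800 μL = 4150 μL total → factor 4150/350 = 11.857
Step 2: 0.65 mL brought to 35 mL → factor 35/0.65 = 53.846
Step 3: unknown factor x
Product of known-step factors = 638.46
Overall factor = 4.00 μM / (0.620 nM) = 6451.6
x = 6451.6 / 638.46 = 10.1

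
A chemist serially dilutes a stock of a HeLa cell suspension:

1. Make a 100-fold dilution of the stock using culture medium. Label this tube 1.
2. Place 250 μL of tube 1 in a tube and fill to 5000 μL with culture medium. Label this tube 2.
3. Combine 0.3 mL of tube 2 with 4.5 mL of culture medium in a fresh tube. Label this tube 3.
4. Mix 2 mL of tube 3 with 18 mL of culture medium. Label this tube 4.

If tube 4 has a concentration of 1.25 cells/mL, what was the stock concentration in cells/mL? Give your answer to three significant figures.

Step 1: 100-fold → factor 100
Step 2: 250 μL brought to 5000 μL → factor 5000/250 = 20
Step 3: 0.3 mL + 4.5 mL = 4.8 mL total → factor 4.8/0.3 = 16
Step 4: 2 mL + 18 mL = 20 mL total → factor 20/2 = 10
Overall dilution factor = 100 × 20 × 16 × 10 = 3.2 × 10^5
Stock = 1.25 cells/mL × 3.2 × 10^5 = 4.00 × 10^5 cells/mL

4.00 × 10^5 cells/mL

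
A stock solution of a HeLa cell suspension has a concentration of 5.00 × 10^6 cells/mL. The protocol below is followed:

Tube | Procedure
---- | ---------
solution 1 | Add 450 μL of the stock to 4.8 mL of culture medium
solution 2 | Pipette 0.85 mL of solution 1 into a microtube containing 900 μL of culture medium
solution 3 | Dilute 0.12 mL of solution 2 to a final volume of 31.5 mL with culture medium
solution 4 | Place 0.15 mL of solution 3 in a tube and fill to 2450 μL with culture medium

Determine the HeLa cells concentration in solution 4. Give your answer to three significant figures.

Step 1: 450 μL + 4.8 mL = 5250 μL total → factor 5250/450 = 11.667
Step 2: 0.85 mL + 900 μL = 1.75 mL total → factor 1.75/0.85 = 2.0588
Step 3: 0.12 mL brought to 31.5 mL → factor 31.5/0.12 = 262.5
Step 4: 0.15 mL brought to 2450 μL → factor 2.45/0.15 = 16.333
Overall dilution factor = 11.667 × 2.0588 × 262.5 × 16.333 = 1.0298 × 10^5
Final = 5.00 × 10^6 cells/mL / 1.0298 × 10^5 = 48.6 cells/mL

48.6 cells/mL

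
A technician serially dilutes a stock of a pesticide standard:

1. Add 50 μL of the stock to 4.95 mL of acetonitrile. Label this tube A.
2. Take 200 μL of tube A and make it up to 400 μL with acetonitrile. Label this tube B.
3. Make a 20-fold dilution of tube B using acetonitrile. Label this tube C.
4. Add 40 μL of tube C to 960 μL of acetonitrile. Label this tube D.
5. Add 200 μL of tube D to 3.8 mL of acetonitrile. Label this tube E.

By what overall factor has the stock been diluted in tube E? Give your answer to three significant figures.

Step 1: 50 μL + 4.95 mL = 5000 μL total → factor 5000/50 = 100
Step 2: 200 μL brought to 400 μL → factor 400/200 = 2
Step 3: 20-fold → factor 20
Step 4: 40 μL + 960 μL = 1000 μL total → factor 1000/40 = 25
Step 5: 200 μL + 3.8 mL = 4000 μL total → factor 4000/200 = 20
Overall dilution factor = 100 × 2 × 20 × 25 × 20 = 2 × 10^6

2.00 × 10^6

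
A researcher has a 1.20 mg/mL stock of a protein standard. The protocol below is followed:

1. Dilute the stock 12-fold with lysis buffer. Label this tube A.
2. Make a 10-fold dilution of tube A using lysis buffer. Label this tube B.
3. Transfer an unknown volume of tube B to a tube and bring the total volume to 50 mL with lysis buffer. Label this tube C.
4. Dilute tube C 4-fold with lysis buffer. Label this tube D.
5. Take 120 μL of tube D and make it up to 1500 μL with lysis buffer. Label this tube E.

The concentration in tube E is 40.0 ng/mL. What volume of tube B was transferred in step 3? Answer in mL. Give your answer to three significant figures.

Step 1: 12-fold → factor 12
Step 2: 10-fold → factor 10
Step 3: v brought to 50 mL → factor = 50 mL/v
Step 4: 4-fold → factor 4
Step 5: 120 μL brought to 1500 μL → factor 1500/120 = 12.5
Product of known-step factors = 6000
Overall factor = 1.20 mg/mL / (40.0 ng/mL) = 30000
Step-3 factor = 30000 / 6000 = 5
v = 50 mL / 5 = 10.0 mL

10.0 mL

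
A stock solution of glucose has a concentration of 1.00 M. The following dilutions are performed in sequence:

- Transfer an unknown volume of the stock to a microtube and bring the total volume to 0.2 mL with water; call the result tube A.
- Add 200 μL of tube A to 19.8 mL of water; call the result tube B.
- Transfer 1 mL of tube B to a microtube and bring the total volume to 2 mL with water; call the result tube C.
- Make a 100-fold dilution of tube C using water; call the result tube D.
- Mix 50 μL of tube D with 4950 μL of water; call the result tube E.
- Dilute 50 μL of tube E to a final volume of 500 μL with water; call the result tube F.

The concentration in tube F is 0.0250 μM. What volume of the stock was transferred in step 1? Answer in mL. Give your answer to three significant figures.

Step 1: v brought to 0.2 mL → factor = 0.2 mL/v
Step 2: 200 μL + 19.8 mL = 20000 μL total → factor 20000/200 = 100
Step 3: 1 mL brought to 2 mL → factor 2/1 = 2
Step 4: 100-fold → factor 100
Step 5: 50 μL + 4950 μL = 5000 μL total → factor 5000/50 = 100
Step 6: 50 μL brought to 500 μL → factor 500/50 = 10
Product of known-step factors = 2 × 10^7
Overall factor = 1.00 M / (0.0250 μM) = 4 × 10^7
Step-1 factor = 4 × 10^7 / 2 × 10^7 = 2
v = 0.2 mL / 2 = 0.100 mL

0.100 mL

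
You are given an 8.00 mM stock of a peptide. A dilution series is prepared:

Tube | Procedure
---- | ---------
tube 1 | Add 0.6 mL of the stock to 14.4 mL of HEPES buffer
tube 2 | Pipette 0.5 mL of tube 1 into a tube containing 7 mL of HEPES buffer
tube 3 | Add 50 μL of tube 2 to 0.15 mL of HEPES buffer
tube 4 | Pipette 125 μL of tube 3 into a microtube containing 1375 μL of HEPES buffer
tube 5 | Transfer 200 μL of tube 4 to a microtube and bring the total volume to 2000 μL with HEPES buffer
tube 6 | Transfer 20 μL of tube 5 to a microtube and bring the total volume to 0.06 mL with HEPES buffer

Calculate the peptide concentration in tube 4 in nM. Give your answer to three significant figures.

Step 1: 0.6 mL + 14.4 mL = 15 mL total → factor 15/0.6 = 25
Step 2: 0.5 mL + 7 mL = 7.5 mL total → factor 7.5/0.5 = 15
Step 3: 50 μL + 0.15 mL = 200 μL total → factor 200/50 = 4
Step 4: 125 μL + 1375 μL = 1500 μL total → factor 1500/125 = 12
Dilution factor through tube 4 = 25 × 15 × 4 × 12 = 18000
[tube 4] = 8.00 mM / 18000 = 0.0004444 mM = 444 nM

444 nM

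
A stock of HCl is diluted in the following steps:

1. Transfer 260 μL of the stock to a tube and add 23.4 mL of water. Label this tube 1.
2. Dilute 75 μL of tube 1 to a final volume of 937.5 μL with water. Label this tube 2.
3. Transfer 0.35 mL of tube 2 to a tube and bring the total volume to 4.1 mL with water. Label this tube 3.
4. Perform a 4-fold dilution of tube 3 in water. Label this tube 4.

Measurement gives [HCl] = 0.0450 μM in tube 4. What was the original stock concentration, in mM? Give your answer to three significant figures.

2.40 mM

Step 1: 260 μL + 23.4 mL = 23660 μL total → factor 23660/260 = 91
Step 2: 75 μL brought to 937.5 μL → factor 937.5/75 = 12.5
Step 3: 0.35 mL brought to 4.1 mL → factor 4.1/0.35 = 11.714
Step 4: 4-fold → factor 4
Overall dilution factor = 91 × 12.5 × 11.714 × 4 = 53300
Stock = 0.0450 μM × 53300 = 2398 μM = 2.40 mM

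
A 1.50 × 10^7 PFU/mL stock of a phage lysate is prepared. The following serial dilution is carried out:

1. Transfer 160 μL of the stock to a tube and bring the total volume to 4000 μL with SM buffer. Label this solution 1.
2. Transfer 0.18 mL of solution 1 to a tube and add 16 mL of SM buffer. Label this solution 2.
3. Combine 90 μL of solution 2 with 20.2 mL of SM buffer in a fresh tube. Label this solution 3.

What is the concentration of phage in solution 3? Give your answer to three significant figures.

29.6 PFU/mL

Step 1: 160 μL brought to 4000 μL → factor 4000/160 = 25
Step 2: 0.18 mL + 16 mL = 16.18 mL total → factor 16.18/0.18 = 89.889
Step 3: 90 μL + 20.2 mL = 20290 μL total → factor 20290/90 = 225.44
Overall dilution factor = 25 × 89.889 × 225.44 = 5.0662 × 10^5
Final = 1.50 × 10^7 PFU/mL / 5.0662 × 10^5 = 29.6 PFU/mL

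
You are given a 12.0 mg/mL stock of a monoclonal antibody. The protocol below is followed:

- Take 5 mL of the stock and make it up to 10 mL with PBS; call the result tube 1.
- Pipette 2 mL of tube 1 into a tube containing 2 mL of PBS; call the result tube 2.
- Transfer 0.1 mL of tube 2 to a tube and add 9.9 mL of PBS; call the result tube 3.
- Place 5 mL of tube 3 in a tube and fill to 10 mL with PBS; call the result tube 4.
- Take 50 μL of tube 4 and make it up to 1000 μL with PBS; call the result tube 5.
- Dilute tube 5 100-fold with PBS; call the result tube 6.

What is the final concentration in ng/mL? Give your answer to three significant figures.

Step 1: 5 mL brought to 10 mL → factor 10/5 = 2
Step 2: 2 mL + 2 mL = 4 mL total → factor 4/2 = 2
Step 3: 0.1 mL + 9.9 mL = 10 mL total → factor 10/0.1 = 100
Step 4: 5 mL brought to 10 mL → factor 10/5 = 2
Step 5: 50 μL brought to 1000 μL → factor 1000/50 = 20
Step 6: 100-fold → factor 100
Overall dilution factor = 2 × 2 × 100 × 2 × 20 × 100 = 1.6 × 10^6
Final = 12.0 mg/mL / 1.6 × 10^6 = 7.500 × 10^-6 mg/mL = 7.50 ng/mL

7.50 ng/mL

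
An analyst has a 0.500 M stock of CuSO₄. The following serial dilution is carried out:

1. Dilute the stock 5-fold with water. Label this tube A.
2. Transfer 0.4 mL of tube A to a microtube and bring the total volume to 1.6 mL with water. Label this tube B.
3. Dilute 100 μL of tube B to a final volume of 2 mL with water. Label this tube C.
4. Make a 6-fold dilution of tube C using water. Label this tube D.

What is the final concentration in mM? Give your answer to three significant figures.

0.208 mM

Step 1: 5-fold → factor 5
Step 2: 0.4 mL brought to 1.6 mL → factor 1.6/0.4 = 4
Step 3: 100 μL brought to 2 mL → factor 2000/100 = 20
Step 4: 6-fold → factor 6
Overall dilution factor = 5 × 4 × 20 × 6 = 2400
Final = 0.500 M / 2400 = 0.0002083 M = 0.208 mM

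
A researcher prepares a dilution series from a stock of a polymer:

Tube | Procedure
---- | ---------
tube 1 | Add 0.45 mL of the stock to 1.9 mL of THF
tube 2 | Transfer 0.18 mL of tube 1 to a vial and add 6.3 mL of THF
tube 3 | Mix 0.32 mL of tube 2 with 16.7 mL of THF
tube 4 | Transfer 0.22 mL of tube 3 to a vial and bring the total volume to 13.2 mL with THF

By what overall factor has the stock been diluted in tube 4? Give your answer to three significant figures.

6.00 × 10^5

Step 1: 0.45 mL + 1.9 mL = 2.35 mL total → factor 2.35/0.45 = 5.2222
Step 2: 0.18 mL + 6.3 mL = 6.48 mL total → factor 6.48/0.18 = 36
Step 3: 0.32 mL + 16.7 mL = 17.02 mL total → factor 17.02/0.32 = 53.188
Step 4: 0.22 mL brought to 13.2 mL → factor 13.2/0.22 = 60
Overall dilution factor = 5.2222 × 36 × 53.188 × 60 = 5.9996 × 10^5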